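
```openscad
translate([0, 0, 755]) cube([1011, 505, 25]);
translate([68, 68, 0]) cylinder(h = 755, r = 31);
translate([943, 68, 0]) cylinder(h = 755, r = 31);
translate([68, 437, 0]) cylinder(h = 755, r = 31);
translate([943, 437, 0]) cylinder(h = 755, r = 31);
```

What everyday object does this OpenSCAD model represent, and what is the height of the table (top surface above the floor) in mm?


A table. The table height is 780 mm.

A 1011×505×25 slab sits at z = 755 on four Ø62 mm round legs — a table. The top surface is at 755 + 25 = 780 mm.


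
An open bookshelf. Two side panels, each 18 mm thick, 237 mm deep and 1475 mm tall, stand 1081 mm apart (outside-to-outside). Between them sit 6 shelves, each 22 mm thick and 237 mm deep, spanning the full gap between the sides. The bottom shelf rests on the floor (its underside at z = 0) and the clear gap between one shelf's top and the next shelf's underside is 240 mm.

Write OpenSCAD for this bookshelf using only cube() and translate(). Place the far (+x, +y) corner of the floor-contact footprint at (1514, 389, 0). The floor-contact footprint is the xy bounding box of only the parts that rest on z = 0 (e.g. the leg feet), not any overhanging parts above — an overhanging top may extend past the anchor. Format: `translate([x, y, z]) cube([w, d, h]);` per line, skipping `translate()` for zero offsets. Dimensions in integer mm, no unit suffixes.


translate([433, 152, 0]) cube([18, 237, 1475]);
translate([1496, 152, 0]) cube([18, 237, 1475]);
translate([451, 152, 0]) cube([1045, 237, 22]);
translate([451, 152, 262]) cube([1045, 237, 22]);
translate([451, 152, 524]) cube([1045, 237, 22]);
translate([451, 152, 786]) cube([1045, 237, 22]);
translate([451, 152, 1048]) cube([1045, 237, 22]);
translate([451, 152, 1310]) cube([1045, 237, 22]);


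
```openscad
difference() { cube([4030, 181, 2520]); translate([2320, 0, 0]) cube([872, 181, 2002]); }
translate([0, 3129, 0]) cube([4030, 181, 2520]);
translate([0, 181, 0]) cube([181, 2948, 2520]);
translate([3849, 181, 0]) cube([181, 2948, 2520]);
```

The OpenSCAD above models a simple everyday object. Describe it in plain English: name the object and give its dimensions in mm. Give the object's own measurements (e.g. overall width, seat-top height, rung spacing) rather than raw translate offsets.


A single room: four walls, each 2520 mm tall and 181 mm thick, enclosing an outside footprint 4030×3310 mm (x × y), no floor or roof. The front and back walls (−y and +y sides) run the full x-width; the side walls fit between their inner faces. A door opening 872 mm wide and 2002 mm tall is cut through the front wall from the floor up, its −x edge 2320 mm from the wall's −x end.


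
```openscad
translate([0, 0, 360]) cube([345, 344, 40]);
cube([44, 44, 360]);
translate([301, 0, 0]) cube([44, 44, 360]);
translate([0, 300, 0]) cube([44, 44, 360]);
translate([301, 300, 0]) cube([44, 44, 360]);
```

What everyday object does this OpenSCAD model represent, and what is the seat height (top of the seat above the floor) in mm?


A stool. The seat height is 400 mm.

A 345×344×40 slab at z = 360 on four corner posts — a stool. The seat top is 360 + 40 = 400 mm.


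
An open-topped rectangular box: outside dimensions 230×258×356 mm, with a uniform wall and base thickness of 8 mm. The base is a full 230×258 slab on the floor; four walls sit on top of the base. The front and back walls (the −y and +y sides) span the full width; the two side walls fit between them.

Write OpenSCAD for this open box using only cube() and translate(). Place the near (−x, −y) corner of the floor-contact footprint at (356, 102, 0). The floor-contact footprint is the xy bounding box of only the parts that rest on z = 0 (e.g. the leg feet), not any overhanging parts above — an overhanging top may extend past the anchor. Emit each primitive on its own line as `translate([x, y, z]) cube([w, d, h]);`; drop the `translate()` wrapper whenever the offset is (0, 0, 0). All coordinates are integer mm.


translate([356, 102, 0]) cube([230, 258, 8]);
translate([356, 102, 8]) cube([230, 8, 348]);
translate([356, 352, 8]) cube([230, 8, 348]);
translate([356, 110, 8]) cube([8, 242, 348]);
translate([578, 110, 8]) cube([8, 242, 348]);


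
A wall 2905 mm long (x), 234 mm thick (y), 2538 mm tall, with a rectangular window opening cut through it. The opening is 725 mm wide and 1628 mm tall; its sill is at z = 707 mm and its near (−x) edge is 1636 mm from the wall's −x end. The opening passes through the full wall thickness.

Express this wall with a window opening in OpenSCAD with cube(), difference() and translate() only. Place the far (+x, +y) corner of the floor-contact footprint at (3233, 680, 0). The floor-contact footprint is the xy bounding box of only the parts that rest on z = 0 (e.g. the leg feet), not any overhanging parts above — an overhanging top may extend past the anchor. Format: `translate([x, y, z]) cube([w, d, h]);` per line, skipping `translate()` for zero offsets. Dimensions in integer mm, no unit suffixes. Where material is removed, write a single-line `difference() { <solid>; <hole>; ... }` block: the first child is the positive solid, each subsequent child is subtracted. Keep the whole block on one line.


difference() { translate([328, 446, 0]) cube([2905, 234, 2538]); translate([1964, 446, 707]) cube([725, 234, 1628]); }


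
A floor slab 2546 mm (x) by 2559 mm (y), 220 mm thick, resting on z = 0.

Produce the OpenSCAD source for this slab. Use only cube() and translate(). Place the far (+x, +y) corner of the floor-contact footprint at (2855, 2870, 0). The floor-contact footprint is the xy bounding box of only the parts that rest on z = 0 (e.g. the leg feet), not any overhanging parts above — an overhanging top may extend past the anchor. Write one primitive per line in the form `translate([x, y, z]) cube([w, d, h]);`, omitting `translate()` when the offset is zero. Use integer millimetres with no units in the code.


translate([309, 311, 0]) cube([2546, 2559, 220]);


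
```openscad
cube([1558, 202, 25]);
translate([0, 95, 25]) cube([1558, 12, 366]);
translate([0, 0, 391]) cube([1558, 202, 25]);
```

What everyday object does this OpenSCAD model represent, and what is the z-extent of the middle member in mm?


An I-beam. The web height is 366 mm.

Two wide flanges with a thin centred web — an I-beam. Overall 416 mm minus two 25 mm flanges gives a web of 416 − 2·25 = 366 mm.


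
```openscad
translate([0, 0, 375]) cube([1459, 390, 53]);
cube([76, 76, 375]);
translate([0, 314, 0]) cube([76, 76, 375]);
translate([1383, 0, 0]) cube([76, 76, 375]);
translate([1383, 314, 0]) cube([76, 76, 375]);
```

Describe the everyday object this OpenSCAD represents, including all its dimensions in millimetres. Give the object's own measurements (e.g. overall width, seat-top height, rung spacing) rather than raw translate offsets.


A bench: a 1459×390 mm seat slab, 53 mm thick, top at z = 428 mm, on four 76×76 mm square legs flush with the seat corners and standing on z = 0.


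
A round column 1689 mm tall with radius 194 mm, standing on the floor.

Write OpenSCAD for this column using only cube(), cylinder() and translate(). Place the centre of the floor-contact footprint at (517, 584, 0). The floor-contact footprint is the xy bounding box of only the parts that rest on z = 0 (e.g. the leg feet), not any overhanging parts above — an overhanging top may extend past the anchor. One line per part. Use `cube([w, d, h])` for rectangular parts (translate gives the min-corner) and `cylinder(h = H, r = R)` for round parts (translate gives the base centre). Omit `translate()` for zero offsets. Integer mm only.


translate([517, 584, 0]) cylinder(h = 1689, r = 194);


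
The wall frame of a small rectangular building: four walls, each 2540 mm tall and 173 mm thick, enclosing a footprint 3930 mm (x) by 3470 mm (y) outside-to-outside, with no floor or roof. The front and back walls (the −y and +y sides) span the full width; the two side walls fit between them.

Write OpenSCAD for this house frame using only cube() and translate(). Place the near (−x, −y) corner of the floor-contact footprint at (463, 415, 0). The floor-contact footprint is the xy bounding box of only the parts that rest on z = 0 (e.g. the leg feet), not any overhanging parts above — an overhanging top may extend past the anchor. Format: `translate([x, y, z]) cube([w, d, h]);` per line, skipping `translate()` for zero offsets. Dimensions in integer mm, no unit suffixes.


translate([463, 415, 0]) cube([3930, 173, 2540]);
translate([463, 3712, 0]) cube([3930, 173, 2540]);
translate([463, 588, 0]) cube([173, 3124, 2540]);
translate([4220, 588, 0]) cube([173, 3124, 2540]);


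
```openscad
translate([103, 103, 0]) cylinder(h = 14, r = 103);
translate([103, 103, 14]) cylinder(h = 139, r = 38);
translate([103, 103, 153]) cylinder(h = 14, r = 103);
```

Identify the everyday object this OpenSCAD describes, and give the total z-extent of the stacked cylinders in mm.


A spool. The overall height is 167 mm.

Three coaxial cylinders, large–small–large — a spool. Two 14 mm flanges and a 139 mm core give 14 + 139 + 14 = 167 mm.


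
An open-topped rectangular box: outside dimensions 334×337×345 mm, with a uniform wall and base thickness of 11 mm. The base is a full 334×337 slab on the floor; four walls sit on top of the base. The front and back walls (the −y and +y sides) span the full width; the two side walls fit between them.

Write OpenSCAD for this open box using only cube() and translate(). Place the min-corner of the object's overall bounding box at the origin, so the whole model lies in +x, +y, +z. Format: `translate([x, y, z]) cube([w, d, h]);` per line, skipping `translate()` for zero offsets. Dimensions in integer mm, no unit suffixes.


cube([334, 337, 11]);
translate([0, 0, 11]) cube([334, 11, 334]);
translate([0, 326, 11]) cube([334, 11, 334]);
translate([0, 11, 11]) cube([11, 315, 334]);
translate([323, 11, 11]) cube([11, 315, 334]);


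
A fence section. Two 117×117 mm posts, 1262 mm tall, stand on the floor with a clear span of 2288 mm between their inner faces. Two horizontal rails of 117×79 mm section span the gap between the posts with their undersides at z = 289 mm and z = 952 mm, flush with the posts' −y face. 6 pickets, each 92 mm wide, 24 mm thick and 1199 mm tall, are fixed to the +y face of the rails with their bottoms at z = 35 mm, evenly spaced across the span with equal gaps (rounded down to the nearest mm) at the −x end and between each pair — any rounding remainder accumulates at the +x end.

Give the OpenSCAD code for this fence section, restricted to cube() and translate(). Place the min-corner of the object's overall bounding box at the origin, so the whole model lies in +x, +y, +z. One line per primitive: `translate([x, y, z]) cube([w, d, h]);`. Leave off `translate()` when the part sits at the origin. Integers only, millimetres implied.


cube([117, 117, 1262]);
translate([2405, 0, 0]) cube([117, 117, 1262]);
translate([117, 0, 289]) cube([2288, 117, 79]);
translate([117, 0, 952]) cube([2288, 117, 79]);
translate([365, 117, 35]) cube([92, 24, 1199]);
translate([705, 117, 35]) cube([92, 24, 1199]);
translate([1045, 117, 35]) cube([92, 24, 1199]);
translate([1385, 117, 35]) cube([92, 24, 1199]);
translate([1725, 117, 35]) cube([92, 24, 1199]);
translate([2065, 117, 35]) cube([92, 24, 1199]);


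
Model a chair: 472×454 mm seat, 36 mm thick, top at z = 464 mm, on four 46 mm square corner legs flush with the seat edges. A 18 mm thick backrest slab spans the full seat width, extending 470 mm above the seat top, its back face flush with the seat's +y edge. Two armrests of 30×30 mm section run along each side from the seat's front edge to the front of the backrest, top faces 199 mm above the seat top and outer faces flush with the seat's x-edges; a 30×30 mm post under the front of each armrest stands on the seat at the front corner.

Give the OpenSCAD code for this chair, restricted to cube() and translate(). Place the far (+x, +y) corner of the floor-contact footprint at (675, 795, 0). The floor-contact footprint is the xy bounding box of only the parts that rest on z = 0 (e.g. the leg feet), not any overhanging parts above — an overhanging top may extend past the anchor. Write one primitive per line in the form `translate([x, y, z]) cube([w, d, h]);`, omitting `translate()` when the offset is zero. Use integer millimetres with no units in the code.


translate([203, 341, 428]) cube([472, 454, 36]);
translate([203, 341, 0]) cube([46, 46, 428]);
translate([629, 341, 0]) cube([46, 46, 428]);
translate([203, 749, 0]) cube([46, 46, 428]);
translate([629, 749, 0]) cube([46, 46, 428]);
translate([203, 777, 464]) cube([472, 18, 470]);
translate([203, 341, 633]) cube([30, 436, 30]);
translate([645, 341, 633]) cube([30, 436, 30]);
translate([203, 341, 464]) cube([30, 30, 169]);
translate([645, 341, 464]) cube([30, 30, 169]);


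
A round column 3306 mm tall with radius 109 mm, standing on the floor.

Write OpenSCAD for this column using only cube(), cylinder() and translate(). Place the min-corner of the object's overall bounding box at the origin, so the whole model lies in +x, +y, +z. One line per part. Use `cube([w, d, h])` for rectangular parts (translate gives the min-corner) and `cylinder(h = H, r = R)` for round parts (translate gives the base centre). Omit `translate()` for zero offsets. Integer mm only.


translate([109, 109, 0]) cylinder(h = 3306, r = 109);


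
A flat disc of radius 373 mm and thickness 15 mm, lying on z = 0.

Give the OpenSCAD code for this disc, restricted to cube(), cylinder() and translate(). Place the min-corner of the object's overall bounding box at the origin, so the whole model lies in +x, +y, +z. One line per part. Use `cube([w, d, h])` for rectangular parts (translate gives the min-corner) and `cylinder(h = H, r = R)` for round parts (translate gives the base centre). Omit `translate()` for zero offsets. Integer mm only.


translate([373, 373, 0]) cylinder(h = 15, r = 373);


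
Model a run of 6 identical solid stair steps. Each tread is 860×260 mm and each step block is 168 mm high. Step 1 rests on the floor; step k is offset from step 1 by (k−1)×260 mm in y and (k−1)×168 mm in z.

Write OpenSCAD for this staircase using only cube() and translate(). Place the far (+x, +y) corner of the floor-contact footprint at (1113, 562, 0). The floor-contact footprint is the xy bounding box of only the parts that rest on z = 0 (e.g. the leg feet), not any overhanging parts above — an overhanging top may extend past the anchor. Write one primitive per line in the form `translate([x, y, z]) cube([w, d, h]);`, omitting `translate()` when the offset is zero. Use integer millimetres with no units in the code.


translate([253, 302, 0]) cube([860, 260, 168]);
translate([253, 562, 168]) cube([860, 260, 168]);
translate([253, 822, 336]) cube([860, 260, 168]);
translate([253, 1082, 504]) cube([860, 260, 168]);
translate([253, 1342, 672]) cube([860, 260, 168]);
translate([253, 1602, 840]) cube([860, 260, 168]);


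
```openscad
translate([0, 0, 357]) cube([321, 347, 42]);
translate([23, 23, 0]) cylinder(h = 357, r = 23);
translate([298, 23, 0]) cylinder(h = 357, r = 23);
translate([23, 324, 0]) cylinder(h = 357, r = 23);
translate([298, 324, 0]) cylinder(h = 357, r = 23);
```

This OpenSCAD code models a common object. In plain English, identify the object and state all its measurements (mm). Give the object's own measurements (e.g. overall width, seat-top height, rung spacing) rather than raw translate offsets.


A simple wooden stool: a rectangular seat 321 mm (x) by 347 mm (y), 42 mm thick, top face at z = 399 mm, on four round legs, each 46 mm in diameter. The legs rest on z = 0, each leg's axis is inset half a diameter from the nearest pair of seat edges (so the leg's bounding box is flush with the corner).


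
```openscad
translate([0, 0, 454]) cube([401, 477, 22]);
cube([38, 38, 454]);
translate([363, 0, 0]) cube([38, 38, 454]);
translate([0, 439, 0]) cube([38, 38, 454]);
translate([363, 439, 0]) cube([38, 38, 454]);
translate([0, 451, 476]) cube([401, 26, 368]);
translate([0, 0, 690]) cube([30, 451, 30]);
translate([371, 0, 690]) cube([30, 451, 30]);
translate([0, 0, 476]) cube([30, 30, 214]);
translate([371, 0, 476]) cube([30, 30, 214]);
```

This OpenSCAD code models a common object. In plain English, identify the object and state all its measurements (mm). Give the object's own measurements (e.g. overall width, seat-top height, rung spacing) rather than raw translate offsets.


A chair. The seat is a 401×477×22 mm slab with its top at z = 476 mm, on four 38×38 mm corner legs (flush with the seat edges, standing on z = 0). A flat backrest 26 mm thick, 368 mm tall, spans the full seat width and rises from the seat top along its +y edge, rear face flush with the rear of the seat. Two armrests of 30×30 mm section run along each side from the seat's front edge to the front of the backrest, top faces 244 mm above the seat top and outer faces flush with the seat's x-edges; a 30×30 mm post under the front of each armrest stands on the seat at the front corner.


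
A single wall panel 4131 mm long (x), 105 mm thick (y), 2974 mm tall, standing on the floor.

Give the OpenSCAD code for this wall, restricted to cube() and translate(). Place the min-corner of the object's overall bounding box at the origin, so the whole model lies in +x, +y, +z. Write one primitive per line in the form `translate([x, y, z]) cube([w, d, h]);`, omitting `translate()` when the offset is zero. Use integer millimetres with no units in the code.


cube([4131, 105, 2974]);


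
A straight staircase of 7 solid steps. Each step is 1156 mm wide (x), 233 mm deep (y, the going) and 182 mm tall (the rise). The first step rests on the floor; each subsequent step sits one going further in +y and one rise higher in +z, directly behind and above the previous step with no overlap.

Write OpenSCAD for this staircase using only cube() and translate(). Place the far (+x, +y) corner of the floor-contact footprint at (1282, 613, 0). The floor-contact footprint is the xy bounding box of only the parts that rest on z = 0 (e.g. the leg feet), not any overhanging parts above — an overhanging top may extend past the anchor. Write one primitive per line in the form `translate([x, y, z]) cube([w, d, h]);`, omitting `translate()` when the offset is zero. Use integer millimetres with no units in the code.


translate([126, 380, 0]) cube([1156, 233, 182]);
translate([126, 613, 182]) cube([1156, 233, 182]);
translate([126, 846, 364]) cube([1156, 233, 182]);
translate([126, 1079, 546]) cube([1156, 233, 182]);
translate([126, 1312, 728]) cube([1156, 233, 182]);
translate([126, 1545, 910]) cube([1156, 233, 182]);
translate([126, 1778, 1092]) cube([1156, 233, 182]);


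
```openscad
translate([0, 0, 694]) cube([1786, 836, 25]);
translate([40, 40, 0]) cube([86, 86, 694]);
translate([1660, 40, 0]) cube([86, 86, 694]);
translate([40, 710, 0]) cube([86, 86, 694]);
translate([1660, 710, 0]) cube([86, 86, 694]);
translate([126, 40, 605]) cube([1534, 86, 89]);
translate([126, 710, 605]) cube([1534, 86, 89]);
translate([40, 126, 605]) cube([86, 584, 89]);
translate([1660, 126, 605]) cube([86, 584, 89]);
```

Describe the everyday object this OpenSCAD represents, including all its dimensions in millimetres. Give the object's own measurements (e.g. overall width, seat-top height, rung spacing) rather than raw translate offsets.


A table: top 1786 mm (x) × 836 mm (y), 25 mm thick, upper face at z = 719 mm, on four 86×86 mm square legs, each inset 40 mm from the nearest pair of top edges from z = 0 to the bottom of the top. Four apron rails, 86 mm thick and 89 mm tall, run between adjacent legs with their top edges flush with the underside of the top and their outer faces flush with the legs' outer faces.


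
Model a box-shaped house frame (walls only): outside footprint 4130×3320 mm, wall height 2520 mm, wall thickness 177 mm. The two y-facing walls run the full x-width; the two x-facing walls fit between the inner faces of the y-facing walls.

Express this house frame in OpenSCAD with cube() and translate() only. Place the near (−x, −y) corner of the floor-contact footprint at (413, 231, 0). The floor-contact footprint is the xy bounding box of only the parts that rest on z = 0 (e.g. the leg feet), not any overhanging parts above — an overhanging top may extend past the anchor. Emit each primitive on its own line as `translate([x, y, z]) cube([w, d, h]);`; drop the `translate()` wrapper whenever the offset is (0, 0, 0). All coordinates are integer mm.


translate([413, 231, 0]) cube([4130, 177, 2520]);
translate([413, 3374, 0]) cube([4130, 177, 2520]);
translate([413, 408, 0]) cube([177, 2966, 2520]);
translate([4366, 408, 0]) cube([177, 2966, 2520]);


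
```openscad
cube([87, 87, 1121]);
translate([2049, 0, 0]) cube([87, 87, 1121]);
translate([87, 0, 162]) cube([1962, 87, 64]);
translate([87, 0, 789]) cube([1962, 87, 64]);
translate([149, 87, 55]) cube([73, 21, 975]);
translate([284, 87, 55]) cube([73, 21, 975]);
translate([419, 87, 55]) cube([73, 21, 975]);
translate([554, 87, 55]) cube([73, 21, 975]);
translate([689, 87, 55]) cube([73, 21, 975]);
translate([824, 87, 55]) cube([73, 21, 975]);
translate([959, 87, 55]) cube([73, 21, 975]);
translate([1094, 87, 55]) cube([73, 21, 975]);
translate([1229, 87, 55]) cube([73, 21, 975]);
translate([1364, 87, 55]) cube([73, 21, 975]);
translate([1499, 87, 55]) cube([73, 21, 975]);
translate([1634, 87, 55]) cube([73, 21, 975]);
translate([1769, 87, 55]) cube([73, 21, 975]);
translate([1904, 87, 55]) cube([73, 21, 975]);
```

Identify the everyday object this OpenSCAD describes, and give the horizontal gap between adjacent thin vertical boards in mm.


A fence section. The picket gap is 62 mm.

Two posts, two rails, 14 pickets — a fence section. Span 1962 mm holds 14 pickets of 73 mm with 15 equal gaps: ⌊(1962 − 14·73) / 15⌋ = 62 mm.


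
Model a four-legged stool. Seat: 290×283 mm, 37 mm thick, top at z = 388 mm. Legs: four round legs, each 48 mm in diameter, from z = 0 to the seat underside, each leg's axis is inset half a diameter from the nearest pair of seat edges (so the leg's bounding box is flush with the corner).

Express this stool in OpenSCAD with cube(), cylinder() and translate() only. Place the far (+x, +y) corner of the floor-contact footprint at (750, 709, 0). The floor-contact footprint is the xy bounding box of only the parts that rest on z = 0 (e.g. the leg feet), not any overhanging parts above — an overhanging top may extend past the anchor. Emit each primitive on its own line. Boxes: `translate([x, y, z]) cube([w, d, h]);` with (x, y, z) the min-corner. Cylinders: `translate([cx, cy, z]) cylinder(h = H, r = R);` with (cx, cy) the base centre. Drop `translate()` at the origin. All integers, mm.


translate([460, 426, 351]) cube([290, 283, 37]);
translate([484, 450, 0]) cylinder(h = 351, r = 24);
translate([726, 450, 0]) cylinder(h = 351, r = 24);
translate([484, 685, 0]) cylinder(h = 351, r = 24);
translate([726, 685, 0]) cylinder(h = 351, r = 24);


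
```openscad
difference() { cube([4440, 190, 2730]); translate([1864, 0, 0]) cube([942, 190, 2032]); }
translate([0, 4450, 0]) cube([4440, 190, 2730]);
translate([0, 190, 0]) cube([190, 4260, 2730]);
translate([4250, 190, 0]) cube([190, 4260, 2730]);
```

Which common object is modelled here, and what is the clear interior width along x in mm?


A single room. The interior width is 4060 mm.

Four walls enclosing a rectangle with a door in the front wall — a room. Outside width 4440 minus two 190 mm walls gives 4060 mm.


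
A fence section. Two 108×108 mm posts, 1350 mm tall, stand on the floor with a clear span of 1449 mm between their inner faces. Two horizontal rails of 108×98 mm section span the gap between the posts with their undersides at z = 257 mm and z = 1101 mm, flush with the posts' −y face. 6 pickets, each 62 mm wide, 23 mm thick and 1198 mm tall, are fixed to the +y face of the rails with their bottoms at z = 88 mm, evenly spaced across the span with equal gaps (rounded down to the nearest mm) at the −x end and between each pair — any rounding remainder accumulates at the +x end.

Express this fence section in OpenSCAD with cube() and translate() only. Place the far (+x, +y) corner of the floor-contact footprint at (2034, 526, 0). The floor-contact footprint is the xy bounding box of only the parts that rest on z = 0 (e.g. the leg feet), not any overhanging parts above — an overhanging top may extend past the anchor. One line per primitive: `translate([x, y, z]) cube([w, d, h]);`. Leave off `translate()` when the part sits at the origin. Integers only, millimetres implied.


translate([369, 418, 0]) cube([108, 108, 1350]);
translate([1926, 418, 0]) cube([108, 108, 1350]);
translate([477, 418, 257]) cube([1449, 108, 98]);
translate([477, 418, 1101]) cube([1449, 108, 98]);
translate([630, 526, 88]) cube([62, 23, 1198]);
translate([845, 526, 88]) cube([62, 23, 1198]);
translate([1060, 526, 88]) cube([62, 23, 1198]);
translate([1275, 526, 88]) cube([62, 23, 1198]);
translate([1490, 526, 88]) cube([62, 23, 1198]);
translate([1705, 526, 88]) cube([62, 23, 1198]);


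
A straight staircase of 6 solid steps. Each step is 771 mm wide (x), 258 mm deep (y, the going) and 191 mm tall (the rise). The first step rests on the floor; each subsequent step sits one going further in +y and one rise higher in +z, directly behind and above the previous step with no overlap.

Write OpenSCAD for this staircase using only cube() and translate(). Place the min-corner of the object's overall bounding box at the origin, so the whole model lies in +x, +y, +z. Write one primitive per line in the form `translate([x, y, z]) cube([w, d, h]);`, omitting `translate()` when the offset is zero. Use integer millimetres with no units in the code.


cube([771, 258, 191]);
translate([0, 258, 191]) cube([771, 258, 191]);
translate([0, 516, 382]) cube([771, 258, 191]);
translate([0, 774, 573]) cube([771, 258, 191]);
translate([0, 1032, 764]) cube([771, 258, 191]);
translate([0, 1290, 955]) cube([771, 258, 191]);


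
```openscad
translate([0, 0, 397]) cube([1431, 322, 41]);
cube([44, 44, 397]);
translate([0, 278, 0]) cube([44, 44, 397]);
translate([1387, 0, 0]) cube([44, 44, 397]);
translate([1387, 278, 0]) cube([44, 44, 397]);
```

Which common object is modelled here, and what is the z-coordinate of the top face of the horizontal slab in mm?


A bench. The seat-top height is 438 mm.

A long slab on four corner posts — a bench. The slab sits at z = 397 with thickness 41, so the top is 397 + 41 = 438 mm.


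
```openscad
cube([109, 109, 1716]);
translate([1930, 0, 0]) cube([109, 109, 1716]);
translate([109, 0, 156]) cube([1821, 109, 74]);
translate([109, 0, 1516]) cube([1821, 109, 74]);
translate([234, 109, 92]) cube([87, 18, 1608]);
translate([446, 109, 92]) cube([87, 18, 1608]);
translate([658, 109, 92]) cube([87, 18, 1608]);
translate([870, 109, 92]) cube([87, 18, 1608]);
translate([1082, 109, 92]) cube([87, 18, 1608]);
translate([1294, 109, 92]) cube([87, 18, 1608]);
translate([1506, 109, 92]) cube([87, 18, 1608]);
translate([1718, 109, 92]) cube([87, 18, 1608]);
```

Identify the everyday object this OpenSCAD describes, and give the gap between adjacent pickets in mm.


A fence section. The picket gap is 125 mm.

Two posts, two rails, 8 pickets — a fence section. Span 1821 mm holds 8 pickets of 87 mm with 9 equal gaps: ⌊(1821 − 8·87) / 9⌋ = 125 mm.


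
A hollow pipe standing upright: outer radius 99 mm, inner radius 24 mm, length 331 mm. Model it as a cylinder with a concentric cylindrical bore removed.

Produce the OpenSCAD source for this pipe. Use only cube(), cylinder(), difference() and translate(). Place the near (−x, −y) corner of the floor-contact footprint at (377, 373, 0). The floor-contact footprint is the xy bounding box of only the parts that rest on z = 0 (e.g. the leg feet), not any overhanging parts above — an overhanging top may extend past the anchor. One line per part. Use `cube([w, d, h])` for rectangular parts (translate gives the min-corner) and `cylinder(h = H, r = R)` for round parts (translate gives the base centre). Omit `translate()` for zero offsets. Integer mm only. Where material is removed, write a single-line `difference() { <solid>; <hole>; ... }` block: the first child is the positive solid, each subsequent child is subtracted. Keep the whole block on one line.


difference() { translate([476, 472, 0]) cylinder(h = 331, r = 99); translate([476, 472, 0]) cylinder(h = 331, r = 24); }


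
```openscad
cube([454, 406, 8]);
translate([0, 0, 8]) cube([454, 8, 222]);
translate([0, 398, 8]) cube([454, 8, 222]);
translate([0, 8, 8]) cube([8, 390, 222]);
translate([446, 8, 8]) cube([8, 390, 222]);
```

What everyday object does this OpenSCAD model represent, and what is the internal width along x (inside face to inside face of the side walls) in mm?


An open box. The internal width is 438 mm.

A 454×406 base slab with four walls standing on it — an open box. The base is 454 mm wide and the walls are 8 mm thick, so the internal width is 454 − 2 × 8 = 438 mm.


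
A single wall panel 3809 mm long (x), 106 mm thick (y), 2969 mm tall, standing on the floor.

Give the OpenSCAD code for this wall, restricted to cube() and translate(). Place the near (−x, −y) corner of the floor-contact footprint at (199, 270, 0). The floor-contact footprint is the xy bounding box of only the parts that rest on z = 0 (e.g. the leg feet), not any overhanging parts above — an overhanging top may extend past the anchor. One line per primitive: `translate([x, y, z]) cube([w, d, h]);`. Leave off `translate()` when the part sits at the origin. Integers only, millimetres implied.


translate([199, 270, 0]) cube([3809, 106, 2969]);


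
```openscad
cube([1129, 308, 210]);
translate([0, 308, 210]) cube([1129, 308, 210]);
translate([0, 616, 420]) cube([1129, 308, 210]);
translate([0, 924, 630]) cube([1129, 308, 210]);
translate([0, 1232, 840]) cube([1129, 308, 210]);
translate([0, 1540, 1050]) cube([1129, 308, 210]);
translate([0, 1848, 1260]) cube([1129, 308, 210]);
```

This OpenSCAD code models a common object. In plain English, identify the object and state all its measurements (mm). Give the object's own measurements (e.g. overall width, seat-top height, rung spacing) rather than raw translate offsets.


A straight staircase of 7 solid steps. Each step is 1129 mm wide (x), 308 mm deep (y, the going) and 210 mm tall (the rise). The first step rests on the floor; each subsequent step sits one going further in +y and one rise higher in +z, directly behind and above the previous step with no overlap.


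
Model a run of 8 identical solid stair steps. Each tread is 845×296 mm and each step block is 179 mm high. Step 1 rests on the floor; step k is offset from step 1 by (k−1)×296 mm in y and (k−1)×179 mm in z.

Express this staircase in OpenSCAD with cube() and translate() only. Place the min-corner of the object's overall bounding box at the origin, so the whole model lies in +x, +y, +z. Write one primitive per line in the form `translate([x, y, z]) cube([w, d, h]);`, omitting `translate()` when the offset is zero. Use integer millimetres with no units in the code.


cube([845, 296, 179]);
translate([0, 296, 179]) cube([845, 296, 179]);
translate([0, 592, 358]) cube([845, 296, 179]);
translate([0, 888, 537]) cube([845, 296, 179]);
translate([0, 1184, 716]) cube([845, 296, 179]);
translate([0, 1480, 895]) cube([845, 296, 179]);
translate([0, 1776, 1074]) cube([845, 296, 179]);
translate([0, 2072, 1253]) cube([845, 296, 179]);


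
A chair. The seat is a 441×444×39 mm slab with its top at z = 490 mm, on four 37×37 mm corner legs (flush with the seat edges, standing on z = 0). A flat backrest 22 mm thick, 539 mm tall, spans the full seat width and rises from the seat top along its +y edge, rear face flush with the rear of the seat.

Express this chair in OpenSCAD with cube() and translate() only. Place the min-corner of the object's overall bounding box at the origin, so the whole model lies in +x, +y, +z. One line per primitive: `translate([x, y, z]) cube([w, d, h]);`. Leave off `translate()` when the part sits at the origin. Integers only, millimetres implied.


translate([0, 0, 451]) cube([441, 444, 39]);
cube([37, 37, 451]);
translate([404, 0, 0]) cube([37, 37, 451]);
translate([0, 407, 0]) cube([37, 37, 451]);
translate([404, 407, 0]) cube([37, 37, 451]);
translate([0, 422, 490]) cube([441, 22, 539]);


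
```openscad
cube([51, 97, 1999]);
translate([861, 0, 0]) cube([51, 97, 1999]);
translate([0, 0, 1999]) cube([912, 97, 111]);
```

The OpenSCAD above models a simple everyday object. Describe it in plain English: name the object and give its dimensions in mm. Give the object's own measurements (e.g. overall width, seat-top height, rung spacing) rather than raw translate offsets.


A door frame. The clear opening is 810 mm wide and 1999 mm high. Two 51 mm wide jambs, 97 mm deep, stand either side of the opening from the floor to the top of the opening. A 111 mm thick head sits across the top of both jambs, spanning the full outside width of the frame.


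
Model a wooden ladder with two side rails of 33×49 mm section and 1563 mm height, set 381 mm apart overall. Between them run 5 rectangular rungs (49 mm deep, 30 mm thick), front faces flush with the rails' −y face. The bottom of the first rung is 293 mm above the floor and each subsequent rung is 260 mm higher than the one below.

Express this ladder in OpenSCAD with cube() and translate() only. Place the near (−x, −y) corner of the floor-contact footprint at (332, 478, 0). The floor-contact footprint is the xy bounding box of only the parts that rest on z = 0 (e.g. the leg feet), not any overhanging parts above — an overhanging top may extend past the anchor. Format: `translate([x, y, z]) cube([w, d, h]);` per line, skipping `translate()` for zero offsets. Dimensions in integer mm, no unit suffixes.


// rung span = 381 - 2*33 = 315
// rung[k] z = 293 + k*260
translate([332, 478, 0]) cube([33, 49, 1563]);
translate([680, 478, 0]) cube([33, 49, 1563]);
translate([365, 478, 293]) cube([315, 49, 30]);
translate([365, 478, 553]) cube([315, 49, 30]);
translate([365, 478, 813]) cube([315, 49, 30]);
translate([365, 478, 1073]) cube([315, 49, 30]);
translate([365, 478, 1333]) cube([315, 49, 30]);


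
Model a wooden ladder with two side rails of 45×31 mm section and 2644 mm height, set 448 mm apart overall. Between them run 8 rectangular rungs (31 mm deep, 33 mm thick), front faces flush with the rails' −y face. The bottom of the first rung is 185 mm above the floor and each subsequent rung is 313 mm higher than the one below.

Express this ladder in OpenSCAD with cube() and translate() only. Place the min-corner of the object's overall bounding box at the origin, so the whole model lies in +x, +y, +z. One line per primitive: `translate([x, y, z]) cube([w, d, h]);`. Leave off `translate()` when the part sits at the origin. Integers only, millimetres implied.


// rung span = 448 - 2*45 = 358
// rung[k] z = 185 + k*313
cube([45, 31, 2644]);
translate([403, 0, 0]) cube([45, 31, 2644]);
translate([45, 0, 185]) cube([358, 31, 33]);
translate([45, 0, 498]) cube([358, 31, 33]);
translate([45, 0, 811]) cube([358, 31, 33]);
translate([45, 0, 1124]) cube([358, 31, 33]);
translate([45, 0, 1437]) cube([358, 31, 33]);
translate([45, 0, 1750]) cube([358, 31, 33]);
translate([45, 0, 2063]) cube([358, 31, 33]);
translate([45, 0, 2376]) cube([358, 31, 33]);


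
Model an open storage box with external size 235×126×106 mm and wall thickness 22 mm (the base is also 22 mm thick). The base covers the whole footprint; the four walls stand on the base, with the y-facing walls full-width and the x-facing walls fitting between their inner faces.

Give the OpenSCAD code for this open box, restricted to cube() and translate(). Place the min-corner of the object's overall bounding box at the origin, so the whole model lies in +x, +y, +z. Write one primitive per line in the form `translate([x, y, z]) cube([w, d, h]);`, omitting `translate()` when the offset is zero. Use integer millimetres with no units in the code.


cube([235, 126, 22]);
translate([0, 0, 22]) cube([235, 22, 84]);
translate([0, 104, 22]) cube([235, 22, 84]);
translate([0, 22, 22]) cube([22, 82, 84]);
translate([213, 22, 22]) cube([22, 82, 84]);


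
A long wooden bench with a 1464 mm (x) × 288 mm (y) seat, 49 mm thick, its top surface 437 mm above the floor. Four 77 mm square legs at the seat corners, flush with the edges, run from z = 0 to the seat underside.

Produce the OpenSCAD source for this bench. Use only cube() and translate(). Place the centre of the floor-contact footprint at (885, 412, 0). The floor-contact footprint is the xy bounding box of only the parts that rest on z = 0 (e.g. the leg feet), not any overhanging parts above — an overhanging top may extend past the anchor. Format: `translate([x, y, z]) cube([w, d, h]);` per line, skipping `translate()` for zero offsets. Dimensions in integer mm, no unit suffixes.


translate([153, 268, 388]) cube([1464, 288, 49]);
translate([153, 268, 0]) cube([77, 77, 388]);
translate([153, 479, 0]) cube([77, 77, 388]);
translate([1540, 268, 0]) cube([77, 77, 388]);
translate([1540, 479, 0]) cube([77, 77, 388]);


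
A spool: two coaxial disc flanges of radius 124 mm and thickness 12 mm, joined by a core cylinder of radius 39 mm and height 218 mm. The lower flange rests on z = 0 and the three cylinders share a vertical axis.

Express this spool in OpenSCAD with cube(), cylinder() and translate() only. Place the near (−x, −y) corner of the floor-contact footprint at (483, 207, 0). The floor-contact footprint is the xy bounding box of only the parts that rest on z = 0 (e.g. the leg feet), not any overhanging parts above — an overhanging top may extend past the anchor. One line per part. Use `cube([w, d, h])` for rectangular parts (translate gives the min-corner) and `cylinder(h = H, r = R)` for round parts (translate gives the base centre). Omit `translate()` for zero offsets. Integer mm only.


translate([607, 331, 0]) cylinder(h = 12, r = 124);
translate([607, 331, 12]) cylinder(h = 218, r = 39);
translate([607, 331, 230]) cylinder(h = 12, r = 124);


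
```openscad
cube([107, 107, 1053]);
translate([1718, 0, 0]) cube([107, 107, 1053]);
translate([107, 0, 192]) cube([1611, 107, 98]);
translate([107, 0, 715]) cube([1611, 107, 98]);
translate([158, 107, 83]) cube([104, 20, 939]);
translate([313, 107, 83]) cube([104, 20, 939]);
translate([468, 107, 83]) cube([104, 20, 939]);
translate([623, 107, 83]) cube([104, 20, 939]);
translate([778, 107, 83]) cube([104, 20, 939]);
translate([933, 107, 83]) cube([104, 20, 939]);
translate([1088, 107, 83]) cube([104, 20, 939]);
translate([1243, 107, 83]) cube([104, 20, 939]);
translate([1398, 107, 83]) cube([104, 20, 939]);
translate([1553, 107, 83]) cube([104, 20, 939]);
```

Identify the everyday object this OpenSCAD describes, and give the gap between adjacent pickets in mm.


A fence section. The picket gap is 51 mm.

Two posts, two rails, 10 pickets — a fence section. Span 1611 mm holds 10 pickets of 104 mm with 11 equal gaps: ⌊(1611 − 10·104) / 11⌋ = 51 mm.


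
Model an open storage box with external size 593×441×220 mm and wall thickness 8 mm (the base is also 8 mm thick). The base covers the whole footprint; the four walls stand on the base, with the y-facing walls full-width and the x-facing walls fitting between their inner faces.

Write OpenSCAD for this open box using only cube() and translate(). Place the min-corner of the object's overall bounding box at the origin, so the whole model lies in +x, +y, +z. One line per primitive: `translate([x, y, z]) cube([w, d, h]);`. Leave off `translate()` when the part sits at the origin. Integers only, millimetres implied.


cube([593, 441, 8]);
translate([0, 0, 8]) cube([593, 8, 212]);
translate([0, 433, 8]) cube([593, 8, 212]);
translate([0, 8, 8]) cube([8, 425, 212]);
translate([585, 8, 8]) cube([8, 425, 212]);
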